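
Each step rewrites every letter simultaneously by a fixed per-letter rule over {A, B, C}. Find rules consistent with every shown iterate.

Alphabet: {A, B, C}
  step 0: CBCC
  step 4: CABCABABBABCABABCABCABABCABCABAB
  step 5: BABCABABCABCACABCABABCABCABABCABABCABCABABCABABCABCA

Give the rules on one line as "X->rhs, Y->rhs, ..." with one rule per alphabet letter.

A->B, B->CA, C->BA

  step 4 ⇒ step 5: CABCABABBABCABABCABCABABCABCABAB ⇒ BA·B·CA·BA·B·CA·B·CA·CA·B·CA·BA·B·CA·B·CA·BA·B·CA·BA·B·CA·B·CA·BA·B·CA·BA·B·CA·B·CA
    A ↦ B
    B ↦ CA
    C ↦ BA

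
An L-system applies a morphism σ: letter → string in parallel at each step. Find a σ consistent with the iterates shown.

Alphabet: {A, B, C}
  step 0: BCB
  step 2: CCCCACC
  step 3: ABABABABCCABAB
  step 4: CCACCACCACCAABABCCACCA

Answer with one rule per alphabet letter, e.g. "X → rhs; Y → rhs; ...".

A->CC, B->A, C->AB

  step 3 ⇒ step 4: ABABABABCCABAB ⇒ CC·A·CC·A·CC·A·CC·A·AB·AB·CC·A·CC·A
    A ↦ CC
    B ↦ A
    C ↦ AB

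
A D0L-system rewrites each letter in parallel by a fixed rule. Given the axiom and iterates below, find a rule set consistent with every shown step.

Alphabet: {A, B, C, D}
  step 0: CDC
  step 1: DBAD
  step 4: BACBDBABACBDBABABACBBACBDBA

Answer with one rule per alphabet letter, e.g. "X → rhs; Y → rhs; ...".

  step 0 ⇒ step 1: CDC ⇒ D·BA·D
    C ↦ D
    D ↦ BA
    A ↦ CB  (constrained at step 1)
    B ↦ BA  (constrained at step 1)

A->CB, B->BA, C->D, D->BA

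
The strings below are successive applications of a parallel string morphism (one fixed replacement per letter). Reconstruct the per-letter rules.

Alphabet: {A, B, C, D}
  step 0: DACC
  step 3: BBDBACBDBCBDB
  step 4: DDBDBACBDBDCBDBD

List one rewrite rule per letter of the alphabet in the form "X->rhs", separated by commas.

A->BA, B->D, C->CB, D->B

  step 3 ⇒ step 4: BBDBACBDBCBDB ⇒ D·D·B·D·BA·CB·D·B·D·CB·D·B·D
    A ↦ BA
    B ↦ D
    C ↦ CB
    D ↦ B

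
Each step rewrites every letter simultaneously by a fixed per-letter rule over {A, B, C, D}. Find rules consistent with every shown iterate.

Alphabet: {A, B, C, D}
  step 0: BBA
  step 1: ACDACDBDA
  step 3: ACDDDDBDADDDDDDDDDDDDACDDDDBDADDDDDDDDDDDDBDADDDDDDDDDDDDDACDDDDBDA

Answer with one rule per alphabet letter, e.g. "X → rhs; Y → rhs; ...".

A->BDA, B->ACD, C->D, D->DDD

  step 0 ⇒ step 1: BBA ⇒ ACD·ACD·BDA
    A ↦ BDA
    B ↦ ACD
    C ↦ D  (constrained at step 1)
    D ↦ DDD  (constrained at step 1)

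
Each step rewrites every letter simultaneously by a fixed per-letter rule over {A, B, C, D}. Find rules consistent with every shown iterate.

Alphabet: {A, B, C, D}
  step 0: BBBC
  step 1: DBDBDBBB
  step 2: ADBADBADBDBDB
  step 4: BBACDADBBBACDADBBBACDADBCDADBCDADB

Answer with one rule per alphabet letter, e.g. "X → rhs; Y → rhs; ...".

  step 1 ⇒ step 2: DBDBDBBB ⇒ A·DB·A·DB·A·DB·DB·DB
    B ↦ DB
    D ↦ A
    A ↦ CD  (constrained at step 2)
  step 0 ⇒ step 1: BBBC ⇒ DB·DB·DB·BB
    C ↦ BB

A->CD, B->DB, C->BB, D->A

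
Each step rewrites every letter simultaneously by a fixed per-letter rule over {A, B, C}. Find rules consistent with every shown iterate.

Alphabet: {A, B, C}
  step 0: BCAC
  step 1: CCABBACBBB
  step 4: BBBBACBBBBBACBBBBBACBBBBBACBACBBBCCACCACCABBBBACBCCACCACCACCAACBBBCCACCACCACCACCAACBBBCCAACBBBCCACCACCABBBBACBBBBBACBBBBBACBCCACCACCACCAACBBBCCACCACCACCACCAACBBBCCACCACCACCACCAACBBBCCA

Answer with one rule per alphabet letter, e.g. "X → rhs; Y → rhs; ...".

  step 0 ⇒ step 1: BCAC ⇒ CCA·BB·ACB·BB
    A ↦ ACB
    B ↦ CCA
    C ↦ BB

A->ACB, B->CCA, C->BB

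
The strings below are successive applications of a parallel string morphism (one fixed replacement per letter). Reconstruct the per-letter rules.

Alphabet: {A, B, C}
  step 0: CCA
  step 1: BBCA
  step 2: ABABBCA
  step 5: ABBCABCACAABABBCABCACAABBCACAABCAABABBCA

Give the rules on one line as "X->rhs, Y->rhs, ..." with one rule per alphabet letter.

A->CA, B->AB, C->B

  step 1 ⇒ step 2: BBCA ⇒ AB·AB·B·CA
    A ↦ CA
    B ↦ AB
    C ↦ B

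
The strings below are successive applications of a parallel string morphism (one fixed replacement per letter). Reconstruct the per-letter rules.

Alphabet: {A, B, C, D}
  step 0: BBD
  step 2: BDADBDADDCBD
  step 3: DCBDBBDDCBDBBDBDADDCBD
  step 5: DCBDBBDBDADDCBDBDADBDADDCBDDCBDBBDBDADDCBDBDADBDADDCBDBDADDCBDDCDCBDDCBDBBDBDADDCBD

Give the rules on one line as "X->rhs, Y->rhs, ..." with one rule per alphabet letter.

  step 2 ⇒ step 3: BDADBDADDCBD ⇒ DC·BD·B·BD·DC·BD·B·BD·BD·AD·DC·BD
    A ↦ B
    B ↦ DC
    C ↦ AD
    D ↦ BD

A->B, B->DC, C->AD, D->BD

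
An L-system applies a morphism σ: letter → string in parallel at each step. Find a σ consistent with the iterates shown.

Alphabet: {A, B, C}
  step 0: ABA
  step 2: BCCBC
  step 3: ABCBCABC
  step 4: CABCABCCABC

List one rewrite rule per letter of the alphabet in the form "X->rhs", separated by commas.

A->C, B->A, C->BC

  step 3 ⇒ step 4: ABCBCABC ⇒ C·A·BC·A·BC·C·A·BC
    A ↦ C
    B ↦ A
    C ↦ BC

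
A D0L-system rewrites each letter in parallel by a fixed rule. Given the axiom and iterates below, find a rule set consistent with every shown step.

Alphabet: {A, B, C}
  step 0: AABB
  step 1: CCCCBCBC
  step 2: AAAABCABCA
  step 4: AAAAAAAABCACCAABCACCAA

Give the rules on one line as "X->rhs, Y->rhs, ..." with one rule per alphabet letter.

A->CC, B->BC, C->A

  step 1 ⇒ step 2: CCCCBCBC ⇒ A·A·A·A·BC·A·BC·A
    B ↦ BC
    C ↦ A
  step 0 ⇒ step 1: AABB ⇒ CC·CC·BC·BC
    A ↦ CC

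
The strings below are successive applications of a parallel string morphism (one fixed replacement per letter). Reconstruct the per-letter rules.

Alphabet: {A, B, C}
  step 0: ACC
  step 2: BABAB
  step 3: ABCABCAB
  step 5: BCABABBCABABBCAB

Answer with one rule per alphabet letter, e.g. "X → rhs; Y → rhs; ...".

  step 2 ⇒ step 3: BABAB ⇒ AB·C·AB·C·AB
    A ↦ C
    B ↦ AB
    C ↦ B  (constrained at step 0)

A->C, B->AB, C->B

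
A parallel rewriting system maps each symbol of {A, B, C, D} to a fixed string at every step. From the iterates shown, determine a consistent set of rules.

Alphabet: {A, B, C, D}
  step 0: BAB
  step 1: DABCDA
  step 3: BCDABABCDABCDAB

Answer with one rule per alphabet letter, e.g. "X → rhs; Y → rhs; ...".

  step 0 ⇒ step 1: BAB ⇒ DA·BC·DA
    A ↦ BC
    B ↦ DA
    C ↦ B  (constrained at step 1)
    D ↦ A  (constrained at step 1)

A->BC, B->DA, C->B, D->A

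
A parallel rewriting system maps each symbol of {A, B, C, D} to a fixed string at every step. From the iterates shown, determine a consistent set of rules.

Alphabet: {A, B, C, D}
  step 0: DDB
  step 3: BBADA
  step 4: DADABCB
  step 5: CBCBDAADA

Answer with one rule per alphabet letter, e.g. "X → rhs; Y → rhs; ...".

A->B, B->DA, C->A, D->C

  step 4 ⇒ step 5: DADABCB ⇒ C·B·C·B·DA·A·DA
    A ↦ B
    B ↦ DA
    C ↦ A
    D ↦ C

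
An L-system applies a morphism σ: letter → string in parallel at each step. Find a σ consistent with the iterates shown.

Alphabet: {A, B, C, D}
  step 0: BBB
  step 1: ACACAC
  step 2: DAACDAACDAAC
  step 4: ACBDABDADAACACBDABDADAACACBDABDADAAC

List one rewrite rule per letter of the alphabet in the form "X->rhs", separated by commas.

  step 1 ⇒ step 2: ACACAC ⇒ DA·AC·DA·AC·DA·AC
    A ↦ DA
    C ↦ AC
  step 0 ⇒ step 1: BBB ⇒ AC·AC·AC
    B ↦ AC
    D ↦ B  (constrained at step 2)

A->DA, B->AC, C->AC, D->B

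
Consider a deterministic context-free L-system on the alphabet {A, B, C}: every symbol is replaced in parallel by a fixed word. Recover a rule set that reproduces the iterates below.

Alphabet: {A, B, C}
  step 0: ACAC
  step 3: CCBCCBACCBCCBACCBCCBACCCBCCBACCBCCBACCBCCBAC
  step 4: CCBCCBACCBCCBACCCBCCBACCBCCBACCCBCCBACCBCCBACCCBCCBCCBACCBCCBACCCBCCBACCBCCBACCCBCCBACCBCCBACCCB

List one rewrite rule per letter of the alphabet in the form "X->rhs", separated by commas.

  step 3 ⇒ step 4: CCBCCBACCBCCBACCBCCBACCCBCCBACCBCCBACCBCCBAC ⇒ CCB·CCB·A·CCB·CCB·A·C·CCB·CCB·A·CCB·CCB·A·C·CCB·CCB·A·CCB·CCB·A·C·CCB·CCB·CCB·A·CCB·CCB·A·C·CCB·CCB·A·CCB·CCB·A·C·CCB·CCB·A·CCB·CCB·A·C·CCB
    A ↦ C
    B ↦ A
    C ↦ CCB

A->C, B->A, C->CCB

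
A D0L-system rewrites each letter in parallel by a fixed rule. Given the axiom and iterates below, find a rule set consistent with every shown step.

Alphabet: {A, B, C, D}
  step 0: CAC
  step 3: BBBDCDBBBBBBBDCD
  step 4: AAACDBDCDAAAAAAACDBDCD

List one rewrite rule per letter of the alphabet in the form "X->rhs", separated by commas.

  step 3 ⇒ step 4: BBBDCDBBBBBBBDCD ⇒ A·A·A·CD·BD·CD·A·A·A·A·A·A·A·CD·BD·CD
    B ↦ A
    C ↦ BD
    D ↦ CD
    A ↦ BB  (constrained at step 0)

A->BB, B->A, C->BD, D->CD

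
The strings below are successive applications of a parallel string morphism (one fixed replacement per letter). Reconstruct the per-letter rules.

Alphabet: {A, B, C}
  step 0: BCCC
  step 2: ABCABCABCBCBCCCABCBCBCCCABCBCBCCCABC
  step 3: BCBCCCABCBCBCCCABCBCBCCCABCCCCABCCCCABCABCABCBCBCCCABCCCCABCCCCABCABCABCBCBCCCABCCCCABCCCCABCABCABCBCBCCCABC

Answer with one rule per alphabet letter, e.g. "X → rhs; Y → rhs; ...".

A->BCB, B->CCC, C->ABC

  step 2 ⇒ step 3: ABCABCABCBCBCCCABCBCBCCCABCBCBCCCABC ⇒ BCB·CCC·ABC·BCB·CCC·ABC·BCB·CCC·ABC·CCC·ABC·CCC·ABC·ABC·ABC·BCB·CCC·ABC·CCC·ABC·CCC·ABC·ABC·ABC·BCB·CCC·ABC·CCC·ABC·CCC·ABC·ABC·ABC·BCB·CCC·ABC
    A ↦ BCB
    B ↦ CCC
    C ↦ ABC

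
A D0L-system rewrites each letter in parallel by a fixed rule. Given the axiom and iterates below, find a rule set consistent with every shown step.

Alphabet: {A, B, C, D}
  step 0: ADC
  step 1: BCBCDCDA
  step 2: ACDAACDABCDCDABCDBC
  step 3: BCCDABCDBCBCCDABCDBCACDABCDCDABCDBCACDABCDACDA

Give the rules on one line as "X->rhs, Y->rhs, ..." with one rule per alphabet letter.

A->BC, B->A, C->CDA, D->BCD

  step 2 ⇒ step 3: ACDAACDABCDCDABCDBC ⇒ BC·CDA·BCD·BC·BC·CDA·BCD·BC·A·CDA·BCD·CDA·BCD·BC·A·CDA·BCD·A·CDA
    A ↦ BC
    B ↦ A
    C ↦ CDA
    D ↦ BCD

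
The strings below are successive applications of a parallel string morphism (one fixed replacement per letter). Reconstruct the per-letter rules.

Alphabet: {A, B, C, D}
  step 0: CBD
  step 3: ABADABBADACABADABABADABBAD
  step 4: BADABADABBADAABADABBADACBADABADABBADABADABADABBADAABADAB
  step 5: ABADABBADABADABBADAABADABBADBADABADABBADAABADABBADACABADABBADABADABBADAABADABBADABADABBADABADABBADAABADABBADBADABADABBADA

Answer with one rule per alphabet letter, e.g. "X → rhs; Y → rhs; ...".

A->BAD, B->A, C->AC, D->AB

  step 4 ⇒ step 5: BADABADABBADAABADABBADACBADABADABBADABADABADABBADAABADAB ⇒ A·BAD·AB·BAD·A·BAD·AB·BAD·A·A·BAD·AB·BAD·BAD·A·BAD·AB·BAD·A·A·BAD·AB·BAD·AC·A·BAD·AB·BAD·A·BAD·AB·BAD·A·A·BAD·AB·BAD·A·BAD·AB·BAD·A·BAD·AB·BAD·A·A·BAD·AB·BAD·BAD·A·BAD·AB·BAD·A
    A ↦ BAD
    B ↦ A
    C ↦ AC
    D ↦ AB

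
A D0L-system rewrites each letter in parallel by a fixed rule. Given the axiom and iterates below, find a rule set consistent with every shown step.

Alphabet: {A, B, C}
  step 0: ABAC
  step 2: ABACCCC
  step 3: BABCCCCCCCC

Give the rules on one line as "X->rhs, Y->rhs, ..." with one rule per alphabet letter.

  step 2 ⇒ step 3: ABACCCC ⇒ B·A·B·CC·CC·CC·CC
    A ↦ B
    B ↦ A
    C ↦ CC

A->B, B->A, C->CC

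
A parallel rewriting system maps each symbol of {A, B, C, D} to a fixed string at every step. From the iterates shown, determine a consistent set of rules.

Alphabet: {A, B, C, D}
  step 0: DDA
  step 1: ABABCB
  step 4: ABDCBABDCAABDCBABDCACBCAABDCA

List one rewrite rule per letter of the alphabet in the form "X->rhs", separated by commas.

  step 0 ⇒ step 1: DDA ⇒ AB·AB·CB
    A ↦ CB
    D ↦ AB
    B ↦ CA  (constrained at step 1)
    C ↦ D  (constrained at step 1)

A->CB, B->CA, C->D, D->AB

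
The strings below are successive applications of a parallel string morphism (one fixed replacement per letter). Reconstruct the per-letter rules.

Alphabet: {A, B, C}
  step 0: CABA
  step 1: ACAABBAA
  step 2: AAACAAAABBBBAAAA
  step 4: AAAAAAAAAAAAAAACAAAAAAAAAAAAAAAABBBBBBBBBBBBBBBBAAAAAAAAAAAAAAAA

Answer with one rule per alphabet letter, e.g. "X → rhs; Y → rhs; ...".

  step 1 ⇒ step 2: ACAABBAA ⇒ AA·AC·AA·AA·BB·BB·AA·AA
    A ↦ AA
    B ↦ BB
    C ↦ AC

A->AA, B->BB, C->AC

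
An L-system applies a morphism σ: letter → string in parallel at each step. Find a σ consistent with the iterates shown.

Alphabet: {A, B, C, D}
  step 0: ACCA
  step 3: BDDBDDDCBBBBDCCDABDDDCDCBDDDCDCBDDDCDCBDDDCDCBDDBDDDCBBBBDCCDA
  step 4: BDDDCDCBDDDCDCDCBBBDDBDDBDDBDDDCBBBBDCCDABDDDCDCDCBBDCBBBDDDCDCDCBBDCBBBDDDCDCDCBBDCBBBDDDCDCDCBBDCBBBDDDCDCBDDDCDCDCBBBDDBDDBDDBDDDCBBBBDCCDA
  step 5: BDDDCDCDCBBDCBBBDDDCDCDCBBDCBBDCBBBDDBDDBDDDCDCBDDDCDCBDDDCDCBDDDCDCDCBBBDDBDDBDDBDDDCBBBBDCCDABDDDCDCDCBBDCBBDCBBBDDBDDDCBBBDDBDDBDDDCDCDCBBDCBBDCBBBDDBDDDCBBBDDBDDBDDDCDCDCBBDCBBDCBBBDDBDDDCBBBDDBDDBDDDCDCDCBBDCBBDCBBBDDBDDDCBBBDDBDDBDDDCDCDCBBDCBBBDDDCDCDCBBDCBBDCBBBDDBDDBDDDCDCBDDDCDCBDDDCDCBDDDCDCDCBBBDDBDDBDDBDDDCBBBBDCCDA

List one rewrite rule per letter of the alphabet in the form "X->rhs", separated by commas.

  step 4 ⇒ step 5: BDDDCDCBDDDCDCDCBBBDDBDDBDDBDDDCBBBBDCCDABDDDCDCDCBBDCBBBDDDCDCDCBBDCBBBDDDCDCDCBBDCBBBDDDCDCDCBBDCBBBDDDCDCBDDDCDCDCBBBDDBDDBDDBDDDCBBBBDCCDA ⇒ BDD·DC·DC·DC·BB·DC·BB·BDD·DC·DC·DC·BB·DC·BB·DC·BB·BDD·BDD·BDD·DC·DC·BDD·DC·DC·BDD·DC·DC·BDD·DC·DC·DC·BB·BDD·BDD·BDD·BDD·DC·BB·BB·DC·CDA·BDD·DC·DC·DC·BB·DC·BB·DC·BB·BDD·BDD·DC·BB·BDD·BDD·BDD·DC·DC·DC·BB·DC·BB·DC·BB·BDD·BDD·DC·BB·BDD·BDD·BDD·DC·DC·DC·BB·DC·BB·DC·BB·BDD·BDD·DC·BB·BDD·BDD·BDD·DC·DC·DC·BB·DC·BB·DC·BB·BDD·BDD·DC·BB·BDD·BDD·BDD·DC·DC·DC·BB·DC·BB·BDD·DC·DC·DC·BB·DC·BB·DC·BB·BDD·BDD·BDD·DC·DC·BDD·DC·DC·BDD·DC·DC·BDD·DC·DC·DC·BB·BDD·BDD·BDD·BDD·DC·BB·BB·DC·CDA
    A ↦ CDA
    B ↦ BDD
    C ↦ BB
    D ↦ DC

A->CDA, B->BDD, C->BB, D->DC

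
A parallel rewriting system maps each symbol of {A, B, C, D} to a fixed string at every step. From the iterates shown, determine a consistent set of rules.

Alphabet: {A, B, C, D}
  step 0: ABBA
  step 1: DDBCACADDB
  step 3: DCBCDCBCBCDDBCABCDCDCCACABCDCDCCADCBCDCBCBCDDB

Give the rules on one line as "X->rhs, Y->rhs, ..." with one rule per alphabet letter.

  step 0 ⇒ step 1: ABBA ⇒ DDB·CA·CA·DDB
    A ↦ DDB
    B ↦ CA
    C ↦ BC  (constrained at step 1)
    D ↦ DC  (constrained at step 1)

A->DDB, B->CA, C->BC, D->DC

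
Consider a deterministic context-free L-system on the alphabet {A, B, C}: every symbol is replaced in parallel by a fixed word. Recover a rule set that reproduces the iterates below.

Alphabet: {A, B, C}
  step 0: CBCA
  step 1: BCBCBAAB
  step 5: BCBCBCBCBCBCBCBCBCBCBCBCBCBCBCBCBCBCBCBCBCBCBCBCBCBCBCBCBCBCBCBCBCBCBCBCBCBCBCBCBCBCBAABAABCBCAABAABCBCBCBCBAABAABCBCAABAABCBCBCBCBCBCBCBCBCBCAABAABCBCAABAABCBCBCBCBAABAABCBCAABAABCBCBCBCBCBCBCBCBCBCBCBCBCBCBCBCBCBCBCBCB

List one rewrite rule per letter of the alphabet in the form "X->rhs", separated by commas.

A->AAB, B->CBC, C->B

  step 0 ⇒ step 1: CBCA ⇒ B·CBC·B·AAB
    A ↦ AAB
    B ↦ CBC
    C ↦ B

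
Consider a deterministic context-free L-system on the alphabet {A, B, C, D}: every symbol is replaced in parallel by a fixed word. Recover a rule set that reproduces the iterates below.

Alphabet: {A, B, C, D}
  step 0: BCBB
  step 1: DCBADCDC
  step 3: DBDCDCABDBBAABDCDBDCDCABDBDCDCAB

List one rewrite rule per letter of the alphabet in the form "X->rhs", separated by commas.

  step 0 ⇒ step 1: BCBB ⇒ DC·BA·DC·DC
    B ↦ DC
    C ↦ BA
    A ↦ AB  (constrained at step 1)
    D ↦ DB  (constrained at step 1)

A->AB, B->DC, C->BA, D->DB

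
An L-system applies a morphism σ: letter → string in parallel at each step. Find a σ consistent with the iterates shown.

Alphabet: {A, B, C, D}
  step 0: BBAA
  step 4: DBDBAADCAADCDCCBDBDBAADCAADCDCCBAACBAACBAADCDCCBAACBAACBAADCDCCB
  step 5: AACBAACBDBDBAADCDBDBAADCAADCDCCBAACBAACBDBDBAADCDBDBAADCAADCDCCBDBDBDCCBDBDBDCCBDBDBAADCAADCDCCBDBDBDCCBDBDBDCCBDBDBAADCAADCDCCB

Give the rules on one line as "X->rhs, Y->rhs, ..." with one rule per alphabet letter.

  step 4 ⇒ step 5: DBDBAADCAADCDCCBDBDBAADCAADCDCCBAACBAACBAADCDCCBAACBAACBAADCDCCB ⇒ AA·CB·AA·CB·DB·DB·AA·DC·DB·DB·AA·DC·AA·DC·DC·CB·AA·CB·AA·CB·DB·DB·AA·DC·DB·DB·AA·DC·AA·DC·DC·CB·DB·DB·DC·CB·DB·DB·DC·CB·DB·DB·AA·DC·AA·DC·DC·CB·DB·DB·DC·CB·DB·DB·DC·CB·DB·DB·AA·DC·AA·DC·DC·CB
    A ↦ DB
    B ↦ CB
    C ↦ DC
    D ↦ AA

A->DB, B->CB, C->DC, D->AA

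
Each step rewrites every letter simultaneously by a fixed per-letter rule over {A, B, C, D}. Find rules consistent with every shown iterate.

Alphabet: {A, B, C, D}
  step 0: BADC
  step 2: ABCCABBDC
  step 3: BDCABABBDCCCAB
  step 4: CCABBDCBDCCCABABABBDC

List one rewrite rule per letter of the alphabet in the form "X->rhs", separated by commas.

  step 3 ⇒ step 4: BDCABABBDCCCAB ⇒ C·C·AB·BD·C·BD·C·C·C·AB·AB·AB·BD·C
    A ↦ BD
    B ↦ C
    C ↦ AB
    D ↦ C

A->BD, B->C, C->AB, D->C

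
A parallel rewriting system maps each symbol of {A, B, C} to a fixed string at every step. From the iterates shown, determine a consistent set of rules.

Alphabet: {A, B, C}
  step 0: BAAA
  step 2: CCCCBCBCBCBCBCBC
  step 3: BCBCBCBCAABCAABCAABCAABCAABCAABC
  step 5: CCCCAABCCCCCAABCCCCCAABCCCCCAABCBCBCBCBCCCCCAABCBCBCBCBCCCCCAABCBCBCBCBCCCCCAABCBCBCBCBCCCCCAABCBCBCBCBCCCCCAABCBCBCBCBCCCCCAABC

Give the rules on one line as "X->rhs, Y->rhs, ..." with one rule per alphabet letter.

  step 2 ⇒ step 3: CCCCBCBCBCBCBCBC ⇒ BC·BC·BC·BC·AA·BC·AA·BC·AA·BC·AA·BC·AA·BC·AA·BC
    B ↦ AA
    C ↦ BC
    A ↦ CC  (constrained at step 0)

A->CC, B->AA, C->BC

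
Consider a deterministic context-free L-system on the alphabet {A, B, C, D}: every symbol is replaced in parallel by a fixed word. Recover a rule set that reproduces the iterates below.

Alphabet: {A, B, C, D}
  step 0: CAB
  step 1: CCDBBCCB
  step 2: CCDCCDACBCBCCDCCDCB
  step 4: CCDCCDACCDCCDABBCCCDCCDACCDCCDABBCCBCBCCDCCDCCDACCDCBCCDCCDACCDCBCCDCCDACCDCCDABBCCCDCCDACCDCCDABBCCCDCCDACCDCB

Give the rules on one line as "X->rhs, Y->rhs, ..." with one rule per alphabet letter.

  step 1 ⇒ step 2: CCDBBCCB ⇒ CCD·CCD·A·CB·CB·CCD·CCD·CB
    B ↦ CB
    C ↦ CCD
    D ↦ A
  step 0 ⇒ step 1: CAB ⇒ CCD·BBC·CB
    A ↦ BBC

A->BBC, B->CB, C->CCD, D->A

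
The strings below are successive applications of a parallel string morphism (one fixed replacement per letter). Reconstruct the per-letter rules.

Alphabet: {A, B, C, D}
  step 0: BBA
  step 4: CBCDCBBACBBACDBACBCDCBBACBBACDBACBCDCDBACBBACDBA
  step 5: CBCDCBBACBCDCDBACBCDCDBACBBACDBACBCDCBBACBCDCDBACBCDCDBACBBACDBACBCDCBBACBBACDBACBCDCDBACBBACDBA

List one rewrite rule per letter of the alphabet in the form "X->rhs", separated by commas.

A->BA, B->CD, C->CB, D->BA

  step 4 ⇒ step 5: CBCDCBBACBBACDBACBCDCBBACBBACDBACBCDCDBACBBACDBA ⇒ CB·CD·CB·BA·CB·CD·CD·BA·CB·CD·CD·BA·CB·BA·CD·BA·CB·CD·CB·BA·CB·CD·CD·BA·CB·CD·CD·BA·CB·BA·CD·BA·CB·CD·CB·BA·CB·BA·CD·BA·CB·CD·CD·BA·CB·BA·CD·BA
    A ↦ BA
    B ↦ CD
    C ↦ CB
    D ↦ BA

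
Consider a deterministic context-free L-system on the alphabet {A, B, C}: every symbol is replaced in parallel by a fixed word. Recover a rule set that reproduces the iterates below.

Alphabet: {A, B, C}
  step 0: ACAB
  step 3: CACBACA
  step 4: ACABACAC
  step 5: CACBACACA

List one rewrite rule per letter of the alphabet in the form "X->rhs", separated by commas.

  step 4 ⇒ step 5: ACABACAC ⇒ C·A·C·BA·C·A·C·A
    A ↦ C
    B ↦ BA
    C ↦ A

A->C, B->BA, C->A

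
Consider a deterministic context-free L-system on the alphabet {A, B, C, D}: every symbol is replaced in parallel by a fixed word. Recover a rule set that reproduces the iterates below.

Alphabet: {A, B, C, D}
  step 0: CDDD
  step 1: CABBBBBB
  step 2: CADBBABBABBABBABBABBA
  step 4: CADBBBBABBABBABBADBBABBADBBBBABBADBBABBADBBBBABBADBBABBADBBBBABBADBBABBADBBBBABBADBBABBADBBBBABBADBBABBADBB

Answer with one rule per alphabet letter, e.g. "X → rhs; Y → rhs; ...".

A->D, B->BBA, C->CA, D->BB

  step 1 ⇒ step 2: CABBBBBB ⇒ CA·D·BBA·BBA·BBA·BBA·BBA·BBA
    A ↦ D
    B ↦ BBA
    C ↦ CA
  step 0 ⇒ step 1: CDDD ⇒ CA·BB·BB·BB
    D ↦ BB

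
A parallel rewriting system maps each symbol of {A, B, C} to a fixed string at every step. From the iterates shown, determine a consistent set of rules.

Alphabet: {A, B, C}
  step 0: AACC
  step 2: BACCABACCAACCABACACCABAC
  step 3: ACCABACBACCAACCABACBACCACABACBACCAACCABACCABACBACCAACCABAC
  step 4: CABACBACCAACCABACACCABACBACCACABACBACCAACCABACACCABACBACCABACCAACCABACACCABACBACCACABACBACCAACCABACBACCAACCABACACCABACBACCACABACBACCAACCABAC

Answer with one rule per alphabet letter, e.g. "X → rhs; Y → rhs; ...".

  step 3 ⇒ step 4: ACCABACBACCAACCABACBACCACABACBACCAACCABACCABACBACCAACCABAC ⇒ CA·BAC·BAC·CA·AC·CA·BAC·AC·CA·BAC·BAC·CA·CA·BAC·BAC·CA·AC·CA·BAC·AC·CA·BAC·BAC·CA·BAC·CA·AC·CA·BAC·AC·CA·BAC·BAC·CA·CA·BAC·BAC·CA·AC·CA·BAC·BAC·CA·AC·CA·BAC·AC·CA·BAC·BAC·CA·CA·BAC·BAC·CA·AC·CA·BAC
    A ↦ CA
    B ↦ AC
    C ↦ BAC

A->CA, B->AC, C->BAC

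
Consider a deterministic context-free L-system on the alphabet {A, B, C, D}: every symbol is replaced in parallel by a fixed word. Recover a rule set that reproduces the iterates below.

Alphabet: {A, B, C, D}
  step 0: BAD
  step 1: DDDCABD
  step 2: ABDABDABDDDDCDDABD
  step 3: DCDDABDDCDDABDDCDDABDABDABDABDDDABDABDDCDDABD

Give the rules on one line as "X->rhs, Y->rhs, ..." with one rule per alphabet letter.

  step 2 ⇒ step 3: ABDABDABDDDDCDDABD ⇒ DC·DD·ABD·DC·DD·ABD·DC·DD·ABD·ABD·ABD·ABD·DD·ABD·ABD·DC·DD·ABD
    A ↦ DC
    B ↦ DD
    C ↦ DD
    D ↦ ABD

A->DC, B->DD, C->DD, D->ABD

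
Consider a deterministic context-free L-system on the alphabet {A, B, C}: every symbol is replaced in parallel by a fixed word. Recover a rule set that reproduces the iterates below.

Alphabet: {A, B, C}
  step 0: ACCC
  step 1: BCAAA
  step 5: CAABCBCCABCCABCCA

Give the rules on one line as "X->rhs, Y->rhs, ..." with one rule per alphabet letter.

  step 0 ⇒ step 1: ACCC ⇒ BC·A·A·A
    A ↦ BC
    C ↦ A
    B ↦ C  (constrained at step 1)

A->BC, B->C, C->A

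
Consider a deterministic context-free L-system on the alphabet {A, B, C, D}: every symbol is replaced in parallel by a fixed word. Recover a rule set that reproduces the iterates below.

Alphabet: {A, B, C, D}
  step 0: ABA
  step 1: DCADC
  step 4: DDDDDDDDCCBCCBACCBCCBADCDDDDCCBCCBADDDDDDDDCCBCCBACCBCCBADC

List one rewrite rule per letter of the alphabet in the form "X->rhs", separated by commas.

  step 0 ⇒ step 1: ABA ⇒ DC·A·DC
    A ↦ DC
    B ↦ A
    C ↦ CCB  (constrained at step 1)
    D ↦ DD  (constrained at step 1)

A->DC, B->A, C->CCB, D->DD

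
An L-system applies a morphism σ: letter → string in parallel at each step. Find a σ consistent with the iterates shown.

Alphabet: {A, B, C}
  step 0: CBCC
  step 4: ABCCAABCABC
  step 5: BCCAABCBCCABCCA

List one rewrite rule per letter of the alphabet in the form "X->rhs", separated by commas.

  step 4 ⇒ step 5: ABCCAABCABC ⇒ BC·C·A·A·BC·BC·C·A·BC·C·A
    A ↦ BC
    B ↦ C
    C ↦ A

A->BC, B->C, C->A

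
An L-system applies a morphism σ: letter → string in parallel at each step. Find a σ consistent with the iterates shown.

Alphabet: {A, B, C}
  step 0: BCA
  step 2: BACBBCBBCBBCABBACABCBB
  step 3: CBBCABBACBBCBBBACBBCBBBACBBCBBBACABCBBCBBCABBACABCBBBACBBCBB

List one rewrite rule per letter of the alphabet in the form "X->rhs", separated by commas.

A->CAB, B->CBB, C->BA

  step 2 ⇒ step 3: BACBBCBBCBBCABBACABCBB ⇒ CBB·CAB·BA·CBB·CBB·BA·CBB·CBB·BA·CBB·CBB·BA·CAB·CBB·CBB·CAB·BA·CAB·CBB·BA·CBB·CBB
    A ↦ CAB
    B ↦ CBB
    C ↦ BA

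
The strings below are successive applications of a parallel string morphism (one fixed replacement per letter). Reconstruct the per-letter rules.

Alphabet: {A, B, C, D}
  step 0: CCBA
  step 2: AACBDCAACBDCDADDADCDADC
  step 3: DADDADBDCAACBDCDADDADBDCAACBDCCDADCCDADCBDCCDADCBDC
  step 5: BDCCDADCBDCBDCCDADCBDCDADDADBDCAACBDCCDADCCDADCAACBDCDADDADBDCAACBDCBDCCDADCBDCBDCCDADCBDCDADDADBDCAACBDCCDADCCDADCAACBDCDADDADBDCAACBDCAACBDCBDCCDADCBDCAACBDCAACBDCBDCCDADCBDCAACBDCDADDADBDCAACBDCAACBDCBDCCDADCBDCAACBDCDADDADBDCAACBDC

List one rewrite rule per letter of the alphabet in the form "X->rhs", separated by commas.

  step 2 ⇒ step 3: AACBDCAACBDCDADDADCDADC ⇒ DAD·DAD·BDC·AA·C·BDC·DAD·DAD·BDC·AA·C·BDC·C·DAD·C·C·DAD·C·BDC·C·DAD·C·BDC
    A ↦ DAD
    B ↦ AA
    C ↦ BDC
    D ↦ C

A->DAD, B->AA, C->BDC, D->C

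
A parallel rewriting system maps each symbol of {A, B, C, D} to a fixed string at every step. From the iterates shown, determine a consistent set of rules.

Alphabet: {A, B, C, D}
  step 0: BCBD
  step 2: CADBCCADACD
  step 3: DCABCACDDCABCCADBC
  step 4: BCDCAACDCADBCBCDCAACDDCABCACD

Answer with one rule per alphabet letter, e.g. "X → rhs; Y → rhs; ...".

A->CA, B->AC, C->D, D->BC

  step 3 ⇒ step 4: DCABCACDDCABCCADBC ⇒ BC·D·CA·AC·D·CA·D·BC·BC·D·CA·AC·D·D·CA·BC·AC·D
    A ↦ CA
    B ↦ AC
    C ↦ D
    D ↦ BC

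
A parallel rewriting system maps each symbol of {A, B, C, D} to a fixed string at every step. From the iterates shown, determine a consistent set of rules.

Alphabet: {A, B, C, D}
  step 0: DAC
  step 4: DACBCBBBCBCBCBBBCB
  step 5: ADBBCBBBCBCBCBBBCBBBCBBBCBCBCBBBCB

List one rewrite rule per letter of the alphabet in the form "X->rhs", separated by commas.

A->D, B->CB, C->BB, D->A

  step 4 ⇒ step 5: DACBCBBBCBCBCBBBCB ⇒ A·D·BB·CB·BB·CB·CB·CB·BB·CB·BB·CB·BB·CB·CB·CB·BB·CB
    A ↦ D
    B ↦ CB
    C ↦ BB
    D ↦ A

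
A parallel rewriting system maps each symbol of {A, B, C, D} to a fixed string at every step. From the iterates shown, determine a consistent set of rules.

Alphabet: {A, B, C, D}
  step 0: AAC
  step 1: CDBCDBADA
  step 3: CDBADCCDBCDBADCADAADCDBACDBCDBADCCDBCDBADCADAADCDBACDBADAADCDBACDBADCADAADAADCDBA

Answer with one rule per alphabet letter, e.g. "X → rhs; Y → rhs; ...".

  step 0 ⇒ step 1: AAC ⇒ CDB·CDB·ADA
    A ↦ CDB
    C ↦ ADA
    B ↦ DBA  (constrained at step 1)
    D ↦ ADC  (constrained at step 1)

A->CDB, B->DBA, C->ADA, D->ADC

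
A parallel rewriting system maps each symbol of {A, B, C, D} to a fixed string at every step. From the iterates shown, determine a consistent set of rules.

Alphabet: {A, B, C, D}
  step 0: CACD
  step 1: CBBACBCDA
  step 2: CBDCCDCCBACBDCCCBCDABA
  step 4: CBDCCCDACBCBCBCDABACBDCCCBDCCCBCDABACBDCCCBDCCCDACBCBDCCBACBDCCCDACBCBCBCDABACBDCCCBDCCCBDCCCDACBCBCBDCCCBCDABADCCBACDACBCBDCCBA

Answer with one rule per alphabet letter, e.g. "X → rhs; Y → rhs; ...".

A->BA, B->DCC, C->CB, D->CDA

  step 1 ⇒ step 2: CBBACBCDA ⇒ CB·DCC·DCC·BA·CB·DCC·CB·CDA·BA
    A ↦ BA
    B ↦ DCC
    C ↦ CB
    D ↦ CDA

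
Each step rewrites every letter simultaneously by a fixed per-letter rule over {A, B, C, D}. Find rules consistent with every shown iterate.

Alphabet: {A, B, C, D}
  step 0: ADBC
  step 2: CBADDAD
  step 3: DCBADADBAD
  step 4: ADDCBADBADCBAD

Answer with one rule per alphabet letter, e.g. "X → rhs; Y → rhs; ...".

  step 3 ⇒ step 4: DCBADADBAD ⇒ AD·D·C·B·AD·B·AD·C·B·AD
    A ↦ B
    B ↦ C
    C ↦ D
    D ↦ AD

A->B, B->C, C->D, D->AD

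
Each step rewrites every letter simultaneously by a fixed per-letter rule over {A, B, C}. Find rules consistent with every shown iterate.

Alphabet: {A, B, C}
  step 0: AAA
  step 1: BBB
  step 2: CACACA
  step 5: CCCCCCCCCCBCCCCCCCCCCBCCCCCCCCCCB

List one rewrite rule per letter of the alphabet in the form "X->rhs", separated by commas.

  step 1 ⇒ step 2: BBB ⇒ CA·CA·CA
    B ↦ CA
  step 0 ⇒ step 1: AAA ⇒ B·B·B
    A ↦ B
    C ↦ CC  (constrained at step 2)

A->B, B->CA, C->CC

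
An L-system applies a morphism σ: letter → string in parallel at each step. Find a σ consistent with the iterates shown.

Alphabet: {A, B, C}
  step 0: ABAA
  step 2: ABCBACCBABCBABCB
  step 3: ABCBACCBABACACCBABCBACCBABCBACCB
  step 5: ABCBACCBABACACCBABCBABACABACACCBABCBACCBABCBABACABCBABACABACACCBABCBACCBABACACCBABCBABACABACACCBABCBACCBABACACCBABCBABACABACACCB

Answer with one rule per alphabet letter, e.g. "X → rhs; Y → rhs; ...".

A->AB, B->CB, C->AC

  step 2 ⇒ step 3: ABCBACCBABCBABCB ⇒ AB·CB·AC·CB·AB·AC·AC·CB·AB·CB·AC·CB·AB·CB·AC·CB
    A ↦ AB
    B ↦ CB
    C ↦ AC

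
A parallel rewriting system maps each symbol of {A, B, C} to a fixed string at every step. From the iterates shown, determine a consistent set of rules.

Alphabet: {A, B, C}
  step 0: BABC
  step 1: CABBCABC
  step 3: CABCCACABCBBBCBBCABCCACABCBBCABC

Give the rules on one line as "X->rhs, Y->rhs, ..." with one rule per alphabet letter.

  step 0 ⇒ step 1: BABC ⇒ CA·BB·CA·BC
    A ↦ BB
    B ↦ CA
    C ↦ BC

A->BB, B->CA, C->BC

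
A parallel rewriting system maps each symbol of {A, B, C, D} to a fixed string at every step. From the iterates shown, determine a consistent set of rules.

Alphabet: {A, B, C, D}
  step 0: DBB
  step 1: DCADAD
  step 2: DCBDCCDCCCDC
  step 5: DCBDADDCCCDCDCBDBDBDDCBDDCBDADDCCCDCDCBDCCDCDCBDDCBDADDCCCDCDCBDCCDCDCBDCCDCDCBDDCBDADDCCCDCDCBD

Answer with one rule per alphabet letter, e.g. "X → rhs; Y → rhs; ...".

  step 1 ⇒ step 2: DCADAD ⇒ DC·BD·CC·DC·CC·DC
    A ↦ CC
    C ↦ BD
    D ↦ DC
  step 0 ⇒ step 1: DBB ⇒ DC·AD·AD
    B ↦ AD

A->CC, B->AD, C->BD, D->DC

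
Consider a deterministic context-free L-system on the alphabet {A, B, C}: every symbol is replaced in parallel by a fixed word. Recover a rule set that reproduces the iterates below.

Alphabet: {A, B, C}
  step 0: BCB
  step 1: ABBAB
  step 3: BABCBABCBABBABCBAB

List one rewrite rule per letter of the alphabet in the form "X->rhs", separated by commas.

  step 0 ⇒ step 1: BCB ⇒ AB·B·AB
    B ↦ AB
    C ↦ B
    A ↦ CB  (constrained at step 1)

A->CB, B->AB, C->B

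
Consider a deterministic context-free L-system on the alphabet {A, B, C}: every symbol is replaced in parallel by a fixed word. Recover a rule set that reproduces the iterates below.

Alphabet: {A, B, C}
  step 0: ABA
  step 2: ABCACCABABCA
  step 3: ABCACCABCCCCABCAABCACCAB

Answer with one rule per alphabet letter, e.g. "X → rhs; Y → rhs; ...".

A->AB, B->CA, C->CC

  step 2 ⇒ step 3: ABCACCABABCA ⇒ AB·CA·CC·AB·CC·CC·AB·CA·AB·CA·CC·AB
    A ↦ AB
    B ↦ CA
    C ↦ CC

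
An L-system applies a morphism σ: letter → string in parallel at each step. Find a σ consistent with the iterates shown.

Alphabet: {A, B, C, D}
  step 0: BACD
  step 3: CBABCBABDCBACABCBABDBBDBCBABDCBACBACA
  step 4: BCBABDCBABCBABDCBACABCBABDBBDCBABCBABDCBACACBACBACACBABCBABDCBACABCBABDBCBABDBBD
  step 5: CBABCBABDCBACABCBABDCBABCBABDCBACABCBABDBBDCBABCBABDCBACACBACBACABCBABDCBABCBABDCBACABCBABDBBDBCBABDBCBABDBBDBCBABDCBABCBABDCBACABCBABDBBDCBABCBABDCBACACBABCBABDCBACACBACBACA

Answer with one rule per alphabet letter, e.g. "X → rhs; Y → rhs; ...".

  step 4 ⇒ step 5: BCBABDCBABCBABDCBACABCBABDBBDCBABCBABDCBACACBACBACACBABCBABDCBACABCBABDBCBABDBBD ⇒ CBA·B·CBA·BD·CBA·CA·B·CBA·BD·CBA·B·CBA·BD·CBA·CA·B·CBA·BD·B·BD·CBA·B·CBA·BD·CBA·CA·CBA·CBA·CA·B·CBA·BD·CBA·B·CBA·BD·CBA·CA·B·CBA·BD·B·BD·B·CBA·BD·B·CBA·BD·B·BD·B·CBA·BD·CBA·B·CBA·BD·CBA·CA·B·CBA·BD·B·BD·CBA·B·CBA·BD·CBA·CA·CBA·B·CBA·BD·CBA·CA·CBA·CBA·CA
    A ↦ BD
    B ↦ CBA
    C ↦ B
    D ↦ CA

A->BD, B->CBA, C->B, D->CA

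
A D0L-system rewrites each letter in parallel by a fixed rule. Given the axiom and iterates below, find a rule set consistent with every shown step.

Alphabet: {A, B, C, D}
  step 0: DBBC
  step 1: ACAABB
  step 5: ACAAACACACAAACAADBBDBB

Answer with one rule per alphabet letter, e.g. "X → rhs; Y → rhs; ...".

A->D, B->A, C->BB, D->AC

  step 0 ⇒ step 1: DBBC ⇒ AC·A·A·BB
    B ↦ A
    C ↦ BB
    D ↦ AC
    A ↦ D  (constrained at step 1)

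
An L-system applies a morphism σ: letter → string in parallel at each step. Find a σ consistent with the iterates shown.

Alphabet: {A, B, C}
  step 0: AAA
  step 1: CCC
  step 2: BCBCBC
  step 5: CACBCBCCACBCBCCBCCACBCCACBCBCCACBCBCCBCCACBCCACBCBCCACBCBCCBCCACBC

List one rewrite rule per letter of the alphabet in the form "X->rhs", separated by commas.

A->C, B->CAC, C->BC

  step 1 ⇒ step 2: CCC ⇒ BC·BC·BC
    C ↦ BC
  step 0 ⇒ step 1: AAA ⇒ C·C·C
    A ↦ C
    B ↦ CAC  (constrained at step 2)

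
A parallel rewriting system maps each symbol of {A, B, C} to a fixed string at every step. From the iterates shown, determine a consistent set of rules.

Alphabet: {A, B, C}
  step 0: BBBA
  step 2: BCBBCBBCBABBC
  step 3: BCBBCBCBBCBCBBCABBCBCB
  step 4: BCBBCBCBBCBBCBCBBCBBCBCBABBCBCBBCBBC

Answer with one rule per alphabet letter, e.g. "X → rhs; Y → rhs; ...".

  step 3 ⇒ step 4: BCBBCBCBBCBCBBCABBCBCB ⇒ BC·B·BC·BC·B·BC·B·BC·BC·B·BC·B·BC·BC·B·AB·BC·BC·B·BC·B·BC
    A ↦ AB
    B ↦ BC
    C ↦ B

A->AB, B->BC, C->B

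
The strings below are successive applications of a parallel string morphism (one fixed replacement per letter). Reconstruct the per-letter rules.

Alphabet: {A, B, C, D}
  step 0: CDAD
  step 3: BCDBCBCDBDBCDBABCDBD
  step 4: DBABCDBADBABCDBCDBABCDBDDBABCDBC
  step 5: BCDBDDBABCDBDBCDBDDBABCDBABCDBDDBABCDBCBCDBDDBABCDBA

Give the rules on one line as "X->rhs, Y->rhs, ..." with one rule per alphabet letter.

  step 4 ⇒ step 5: DBABCDBADBABCDBCDBABCDBDDBABCDBC ⇒ BC·D·BD·D·BA·BC·D·BD·BC·D·BD·D·BA·BC·D·BA·BC·D·BD·D·BA·BC·D·BC·BC·D·BD·D·BA·BC·D·BA
    A ↦ BD
    B ↦ D
    C ↦ BA
    D ↦ BC

A->BD, B->D, C->BA, D->BC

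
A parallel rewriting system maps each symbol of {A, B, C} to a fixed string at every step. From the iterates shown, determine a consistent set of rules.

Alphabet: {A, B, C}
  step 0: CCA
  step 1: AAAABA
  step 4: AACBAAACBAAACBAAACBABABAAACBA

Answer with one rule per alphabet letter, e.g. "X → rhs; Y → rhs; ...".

A->BA, B->C, C->AA

  step 0 ⇒ step 1: CCA ⇒ AA·AA·BA
    A ↦ BA
    C ↦ AA
    B ↦ C  (constrained at step 1)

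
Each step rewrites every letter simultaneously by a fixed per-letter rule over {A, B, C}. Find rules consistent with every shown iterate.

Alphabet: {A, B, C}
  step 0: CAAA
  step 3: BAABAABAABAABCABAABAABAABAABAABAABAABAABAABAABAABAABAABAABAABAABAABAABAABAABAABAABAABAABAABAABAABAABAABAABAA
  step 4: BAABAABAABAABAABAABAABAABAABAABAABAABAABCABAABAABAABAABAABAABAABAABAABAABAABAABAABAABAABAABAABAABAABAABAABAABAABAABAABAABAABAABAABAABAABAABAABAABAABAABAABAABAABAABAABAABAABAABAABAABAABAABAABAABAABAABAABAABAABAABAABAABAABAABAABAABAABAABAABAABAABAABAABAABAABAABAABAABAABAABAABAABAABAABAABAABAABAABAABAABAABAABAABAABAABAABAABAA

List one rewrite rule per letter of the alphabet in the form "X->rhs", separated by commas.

A->BAA, B->BAA, C->BCA

  step 3 ⇒ step 4: BAABAABAABAABCABAABAABAABAABAABAABAABAABAABAABAABAABAABAABAABAABAABAABAABAABAABAABAABAABAABAABAABAABAABAABAA ⇒ BAA·BAA·BAA·BAA·BAA·BAA·BAA·BAA·BAA·BAA·BAA·BAA·BAA·BCA·BAA·BAA·BAA·BAA·BAA·BAA·BAA·BAA·BAA·BAA·BAA·BAA·BAA·BAA·BAA·BAA·BAA·BAA·BAA·BAA·BAA·BAA·BAA·BAA·BAA·BAA·BAA·BAA·BAA·BAA·BAA·BAA·BAA·BAA·BAA·BAA·BAA·BAA·BAA·BAA·BAA·BAA·BAA·BAA·BAA·BAA·BAA·BAA·BAA·BAA·BAA·BAA·BAA·BAA·BAA·BAA·BAA·BAA·BAA·BAA·BAA·BAA·BAA·BAA·BAA·BAA·BAA·BAA·BAA·BAA·BAA·BAA·BAA·BAA·BAA·BAA·BAA·BAA·BAA·BAA·BAA·BAA·BAA·BAA·BAA·BAA·BAA·BAA·BAA·BAA·BAA·BAA·BAA·BAA
    A ↦ BAA
    B ↦ BAA
    C ↦ BCA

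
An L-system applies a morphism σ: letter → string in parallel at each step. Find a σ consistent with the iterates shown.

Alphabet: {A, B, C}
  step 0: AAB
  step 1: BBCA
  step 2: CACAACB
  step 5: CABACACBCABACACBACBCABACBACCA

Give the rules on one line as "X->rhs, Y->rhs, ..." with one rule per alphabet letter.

A->B, B->CA, C->AC

  step 1 ⇒ step 2: BBCA ⇒ CA·CA·AC·B
    A ↦ B
    B ↦ CA
    C ↦ AC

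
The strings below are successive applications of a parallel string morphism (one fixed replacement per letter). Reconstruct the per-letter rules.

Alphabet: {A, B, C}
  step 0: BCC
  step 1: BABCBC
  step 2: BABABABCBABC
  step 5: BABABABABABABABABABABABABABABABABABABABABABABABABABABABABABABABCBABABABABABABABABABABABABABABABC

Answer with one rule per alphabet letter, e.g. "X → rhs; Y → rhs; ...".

A->BA, B->BA, C->BC

  step 1 ⇒ step 2: BABCBC ⇒ BA·BA·BA·BC·BA·BC
    A ↦ BA
    B ↦ BA
    C ↦ BC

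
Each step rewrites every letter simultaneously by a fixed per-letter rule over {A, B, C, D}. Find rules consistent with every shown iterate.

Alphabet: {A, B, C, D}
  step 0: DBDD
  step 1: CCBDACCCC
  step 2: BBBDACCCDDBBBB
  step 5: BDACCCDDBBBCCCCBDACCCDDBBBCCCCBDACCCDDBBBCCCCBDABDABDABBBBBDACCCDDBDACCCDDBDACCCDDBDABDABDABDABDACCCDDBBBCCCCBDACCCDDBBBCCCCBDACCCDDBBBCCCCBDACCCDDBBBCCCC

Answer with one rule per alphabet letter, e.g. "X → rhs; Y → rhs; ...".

A->CDD, B->BDA, C->B, D->CC

  step 1 ⇒ step 2: CCBDACCCC ⇒ B·B·BDA·CC·CDD·B·B·B·B
    A ↦ CDD
    B ↦ BDA
    C ↦ B
    D ↦ CC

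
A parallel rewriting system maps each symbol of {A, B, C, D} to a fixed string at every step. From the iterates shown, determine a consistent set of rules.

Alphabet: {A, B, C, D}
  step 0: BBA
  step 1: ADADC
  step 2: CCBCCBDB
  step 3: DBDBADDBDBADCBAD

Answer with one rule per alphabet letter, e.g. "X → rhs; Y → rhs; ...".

  step 2 ⇒ step 3: CCBCCBDB ⇒ DB·DB·AD·DB·DB·AD·CB·AD
    B ↦ AD
    C ↦ DB
    D ↦ CB
  step 0 ⇒ step 1: BBA ⇒ AD·AD·C
    A ↦ C

A->C, B->AD, C->DB, D->CB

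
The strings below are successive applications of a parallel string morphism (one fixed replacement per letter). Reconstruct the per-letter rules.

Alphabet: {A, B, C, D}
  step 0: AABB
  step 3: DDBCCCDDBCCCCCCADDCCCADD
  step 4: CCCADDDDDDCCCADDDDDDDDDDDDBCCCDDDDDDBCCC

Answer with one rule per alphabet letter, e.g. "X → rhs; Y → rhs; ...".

  step 3 ⇒ step 4: DDBCCCDDBCCCCCCADDCCCADD ⇒ C·C·CA·DD·DD·DD·C·C·CA·DD·DD·DD·DD·DD·DD·BC·C·C·DD·DD·DD·BC·C·C
    A ↦ BC
    B ↦ CA
    C ↦ DD
    D ↦ C

A->BC, B->CA, C->DD, D->C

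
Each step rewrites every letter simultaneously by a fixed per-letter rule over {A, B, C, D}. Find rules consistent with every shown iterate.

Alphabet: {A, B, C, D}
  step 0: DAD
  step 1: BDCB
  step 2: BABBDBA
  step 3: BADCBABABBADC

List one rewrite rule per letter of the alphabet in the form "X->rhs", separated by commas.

  step 2 ⇒ step 3: BABBDBA ⇒ BA·DC·BA·BA·B·BA·DC
    A ↦ DC
    B ↦ BA
    D ↦ B
  step 1 ⇒ step 2: BDCB ⇒ BA·B·BD·BA
    C ↦ BD

A->DC, B->BA, C->BD, D->B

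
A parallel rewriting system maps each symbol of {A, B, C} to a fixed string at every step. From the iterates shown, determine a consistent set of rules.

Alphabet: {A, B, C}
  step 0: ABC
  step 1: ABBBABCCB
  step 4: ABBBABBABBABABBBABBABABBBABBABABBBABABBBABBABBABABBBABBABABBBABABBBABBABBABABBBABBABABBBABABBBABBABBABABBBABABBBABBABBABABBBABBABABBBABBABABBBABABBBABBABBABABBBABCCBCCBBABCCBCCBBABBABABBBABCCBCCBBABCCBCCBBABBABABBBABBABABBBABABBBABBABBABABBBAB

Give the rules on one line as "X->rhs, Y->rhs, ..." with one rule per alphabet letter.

A->ABB, B->BAB, C->CCB

  step 0 ⇒ step 1: ABC ⇒ ABB·BAB·CCB
    A ↦ ABB
    B ↦ BAB
    C ↦ CCB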